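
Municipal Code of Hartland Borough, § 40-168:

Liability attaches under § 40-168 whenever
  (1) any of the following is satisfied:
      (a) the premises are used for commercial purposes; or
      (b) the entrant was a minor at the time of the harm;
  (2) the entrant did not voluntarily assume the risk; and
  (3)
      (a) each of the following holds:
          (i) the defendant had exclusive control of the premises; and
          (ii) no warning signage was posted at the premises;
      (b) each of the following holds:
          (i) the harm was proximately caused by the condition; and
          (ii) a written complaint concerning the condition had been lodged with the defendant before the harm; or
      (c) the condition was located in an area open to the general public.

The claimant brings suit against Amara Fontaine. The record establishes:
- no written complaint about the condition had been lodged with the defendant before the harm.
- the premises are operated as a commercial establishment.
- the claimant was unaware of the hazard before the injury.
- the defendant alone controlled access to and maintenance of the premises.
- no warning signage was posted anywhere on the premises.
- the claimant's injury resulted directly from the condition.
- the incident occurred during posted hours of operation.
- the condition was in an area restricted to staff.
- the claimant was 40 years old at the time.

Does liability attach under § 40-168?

Yes — liable.

(a) commercial use — satisfied.
(b) entrant a minor — not satisfied.
(1) = T OR F = true.
(2) no assumed risk — met.
(i) exclusive control — met.
(ii) no signage posted — satisfied.
(a): T AND T → true.
(i) proximate cause — satisfied.
(ii) complaint lodged — not satisfied.
(b): T AND F → false.
(c) public area — not satisfied.
(3) = T OR F OR F = true.
Overall = T AND T AND T = true.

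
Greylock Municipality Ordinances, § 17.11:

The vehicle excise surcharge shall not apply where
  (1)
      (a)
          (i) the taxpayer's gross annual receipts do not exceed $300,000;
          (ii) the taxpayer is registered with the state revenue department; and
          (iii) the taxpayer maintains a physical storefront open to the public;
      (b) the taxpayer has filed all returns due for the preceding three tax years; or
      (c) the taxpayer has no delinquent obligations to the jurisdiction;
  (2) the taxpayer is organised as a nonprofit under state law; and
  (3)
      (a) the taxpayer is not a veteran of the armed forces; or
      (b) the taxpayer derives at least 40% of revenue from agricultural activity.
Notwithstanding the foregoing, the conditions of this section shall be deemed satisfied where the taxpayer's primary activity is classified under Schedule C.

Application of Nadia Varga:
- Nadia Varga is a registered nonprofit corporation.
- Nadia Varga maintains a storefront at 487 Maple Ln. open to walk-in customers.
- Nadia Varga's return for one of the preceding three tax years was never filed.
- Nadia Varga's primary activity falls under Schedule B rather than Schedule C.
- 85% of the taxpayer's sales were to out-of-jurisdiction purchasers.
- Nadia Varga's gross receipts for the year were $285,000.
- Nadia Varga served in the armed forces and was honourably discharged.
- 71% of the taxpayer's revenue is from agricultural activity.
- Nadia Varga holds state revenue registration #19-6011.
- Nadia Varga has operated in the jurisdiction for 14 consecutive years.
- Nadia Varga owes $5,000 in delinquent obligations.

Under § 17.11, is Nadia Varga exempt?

Yes — exempt.

(i) receipts ≤ $300,000 — holds.
(ii) state-registered — satisfied.
(iii) has storefront — met.
(a): T AND T AND T → true.
(b) returns current — fails.
(c) no delinquency — not met.
(1) = T OR F OR F = true.
(2) nonprofit — holds.
(a) not (veteran) — not satisfied.
(b) ≥40% agricultural — met.
(3) = F OR T = true.
Overall: T AND T AND T → true.
Exception (Schedule C activity) — not satisfied.
Result: main true OR exception false → true.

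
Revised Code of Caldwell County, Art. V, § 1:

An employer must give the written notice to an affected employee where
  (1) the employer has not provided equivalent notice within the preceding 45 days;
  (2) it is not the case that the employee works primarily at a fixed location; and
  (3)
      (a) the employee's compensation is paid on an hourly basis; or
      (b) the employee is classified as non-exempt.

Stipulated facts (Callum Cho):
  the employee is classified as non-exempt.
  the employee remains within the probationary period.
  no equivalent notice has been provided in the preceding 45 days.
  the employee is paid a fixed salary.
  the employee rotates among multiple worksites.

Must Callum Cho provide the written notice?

(1) no recent notice — holds.
(2) not (fixed location) — holds.
(a) hourly-paid — fails.
(b) non-exempt — holds.
(3): F OR T → true.
Overall: T AND T AND T → true.

Yes — required.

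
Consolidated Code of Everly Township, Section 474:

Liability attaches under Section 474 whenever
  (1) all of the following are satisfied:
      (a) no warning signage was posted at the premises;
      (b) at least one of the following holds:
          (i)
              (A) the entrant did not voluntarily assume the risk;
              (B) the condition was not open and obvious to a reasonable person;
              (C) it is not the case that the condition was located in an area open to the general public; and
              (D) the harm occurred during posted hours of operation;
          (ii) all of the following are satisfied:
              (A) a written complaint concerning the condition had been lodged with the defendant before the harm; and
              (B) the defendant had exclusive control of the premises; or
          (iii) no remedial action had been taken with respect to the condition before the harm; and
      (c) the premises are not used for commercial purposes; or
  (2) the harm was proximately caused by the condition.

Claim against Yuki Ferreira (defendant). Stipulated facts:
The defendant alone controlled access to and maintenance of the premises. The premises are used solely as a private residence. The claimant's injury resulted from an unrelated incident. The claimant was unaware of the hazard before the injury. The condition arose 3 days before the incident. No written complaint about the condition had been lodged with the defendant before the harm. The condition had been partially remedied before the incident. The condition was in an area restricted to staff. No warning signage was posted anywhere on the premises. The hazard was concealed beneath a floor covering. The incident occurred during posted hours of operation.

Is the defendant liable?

(a) no signage posted — satisfied.
(A) no assumed risk — met.
(B) not open/obvious — holds.
(C) not (public area) — met.
(D) during posted hours — satisfied.
(i): T AND T AND T AND T → true.
(A) complaint lodged — not satisfied.
(B) exclusive control — met.
So (ii) is not satisfied (F AND T).
(iii) no remedial action — fails.
(b): T OR F OR F → true.
(c) not (commercial use) — holds.
(1) = T AND T AND T = true.
(2) proximate cause — not met.
Overall: T OR F → true.

Yes — liable.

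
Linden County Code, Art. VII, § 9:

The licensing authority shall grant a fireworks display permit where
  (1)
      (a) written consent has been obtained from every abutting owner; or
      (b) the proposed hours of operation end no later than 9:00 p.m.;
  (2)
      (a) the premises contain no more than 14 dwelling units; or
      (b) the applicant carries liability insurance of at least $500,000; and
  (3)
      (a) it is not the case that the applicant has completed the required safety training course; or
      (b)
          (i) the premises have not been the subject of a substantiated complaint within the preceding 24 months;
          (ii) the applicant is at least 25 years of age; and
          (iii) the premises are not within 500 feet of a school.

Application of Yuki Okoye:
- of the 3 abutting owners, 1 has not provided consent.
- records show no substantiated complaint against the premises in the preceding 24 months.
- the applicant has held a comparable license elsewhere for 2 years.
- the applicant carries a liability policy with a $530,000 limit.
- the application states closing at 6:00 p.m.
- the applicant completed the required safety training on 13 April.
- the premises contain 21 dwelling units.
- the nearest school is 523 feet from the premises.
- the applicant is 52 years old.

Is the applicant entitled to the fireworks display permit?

Yes — granted.

(a) all abutters consent — not satisfied.
(b) closes by 9 p.m. — satisfied.
So (1) is satisfied (F OR T).
(a) ≤ 14 units — fails.
(b) insurance ≥ $500,000 — holds.
So (2) is satisfied (F OR T).
(a) not (safety training) — not satisfied.
(i) no complaint in 24 mo. — satisfied.
(ii) age ≥ 25 — holds.
(iii) ≥500 ft from school — met.
(b): T AND T AND T → true.
(3): F OR T → true.
Overall: T AND T AND T → true.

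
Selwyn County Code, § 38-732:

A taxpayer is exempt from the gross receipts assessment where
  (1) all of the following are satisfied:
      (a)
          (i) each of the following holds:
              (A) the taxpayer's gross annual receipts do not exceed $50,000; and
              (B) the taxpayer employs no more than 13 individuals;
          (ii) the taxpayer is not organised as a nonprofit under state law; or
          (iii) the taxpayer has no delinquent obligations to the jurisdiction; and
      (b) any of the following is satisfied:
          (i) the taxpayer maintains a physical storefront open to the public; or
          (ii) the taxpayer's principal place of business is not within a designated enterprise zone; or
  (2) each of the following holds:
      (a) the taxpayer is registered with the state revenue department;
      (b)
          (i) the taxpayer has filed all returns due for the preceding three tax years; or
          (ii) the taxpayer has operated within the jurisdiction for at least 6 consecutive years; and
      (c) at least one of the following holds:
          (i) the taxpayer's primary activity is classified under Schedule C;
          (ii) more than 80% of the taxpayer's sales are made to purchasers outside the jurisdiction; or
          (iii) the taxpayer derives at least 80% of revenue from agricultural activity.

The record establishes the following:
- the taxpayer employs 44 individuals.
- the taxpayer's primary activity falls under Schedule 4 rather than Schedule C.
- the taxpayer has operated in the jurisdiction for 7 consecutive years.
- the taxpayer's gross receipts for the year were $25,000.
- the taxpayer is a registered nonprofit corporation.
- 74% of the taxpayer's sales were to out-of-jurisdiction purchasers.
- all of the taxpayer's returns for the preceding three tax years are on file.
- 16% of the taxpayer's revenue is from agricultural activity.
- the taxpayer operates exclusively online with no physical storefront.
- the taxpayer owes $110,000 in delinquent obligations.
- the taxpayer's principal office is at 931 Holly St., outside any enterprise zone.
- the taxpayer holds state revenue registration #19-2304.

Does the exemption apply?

(A) receipts ≤ $50,000 — met.
(B) ≤ 13 employees — not met.
(i) = T AND F = false.
(ii) not (nonprofit) — not satisfied.
(iii) no delinquency — fails.
(a): F OR F OR F → false.
(i) has storefront — not satisfied.
(ii) not (in enterprise zone) — satisfied.
(b) = F OR T = true.
(1): F AND T → false.
(a) state-registered — met.
(i) returns current — holds.
(ii) ≥ 6 yrs in jurisdiction — met.
(b): T OR T → true.
(i) Schedule C activity — not met.
(ii) >80% out-of-jur. sales — not satisfied.
(iii) ≥80% agricultural — not met.
(c): F OR F OR F → false.
(2): T AND T AND F → false.
So Overall is not satisfied (F OR F).

No — not exempt.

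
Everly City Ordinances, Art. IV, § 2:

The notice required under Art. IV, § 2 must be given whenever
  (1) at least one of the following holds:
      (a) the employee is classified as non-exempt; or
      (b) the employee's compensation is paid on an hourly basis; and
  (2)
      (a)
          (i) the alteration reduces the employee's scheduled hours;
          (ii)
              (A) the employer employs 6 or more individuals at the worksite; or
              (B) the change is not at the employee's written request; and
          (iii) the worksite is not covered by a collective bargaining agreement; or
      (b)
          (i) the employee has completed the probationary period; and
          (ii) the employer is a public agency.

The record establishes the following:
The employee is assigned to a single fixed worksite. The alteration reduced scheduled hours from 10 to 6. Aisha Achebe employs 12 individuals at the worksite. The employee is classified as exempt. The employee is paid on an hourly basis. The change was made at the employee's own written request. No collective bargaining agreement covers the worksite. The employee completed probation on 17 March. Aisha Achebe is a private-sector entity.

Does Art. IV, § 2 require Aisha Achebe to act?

(a) non-exempt — not met.
(b) hourly-paid — met.
(1) = F OR T = true.
(i) hours reduced — met.
(A) ≥ 6 at site — met.
(B) not employee-requested — not satisfied.
(ii) = T OR F = true.
(iii) no CBA — satisfied.
So (a) is satisfied (T AND T AND T).
(i) past probation — satisfied.
(ii) public agency — not met.
So (b) is not satisfied (T AND F).
(2): T OR F → true.
Overall = T AND T = true.

Yes — required.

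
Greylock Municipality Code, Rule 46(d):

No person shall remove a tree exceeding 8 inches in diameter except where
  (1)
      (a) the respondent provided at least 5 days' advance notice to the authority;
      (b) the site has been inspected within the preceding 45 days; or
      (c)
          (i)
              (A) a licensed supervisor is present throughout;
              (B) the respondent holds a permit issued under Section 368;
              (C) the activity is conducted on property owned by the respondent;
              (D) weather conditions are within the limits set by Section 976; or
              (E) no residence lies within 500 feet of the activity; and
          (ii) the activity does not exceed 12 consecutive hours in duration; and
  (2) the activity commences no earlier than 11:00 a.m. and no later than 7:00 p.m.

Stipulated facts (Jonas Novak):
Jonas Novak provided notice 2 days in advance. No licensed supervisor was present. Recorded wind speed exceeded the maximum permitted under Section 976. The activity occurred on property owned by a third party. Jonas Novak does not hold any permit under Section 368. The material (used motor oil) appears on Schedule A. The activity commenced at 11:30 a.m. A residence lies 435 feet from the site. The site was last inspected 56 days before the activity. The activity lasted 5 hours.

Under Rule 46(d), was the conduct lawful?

(a) ≥5 days' notice — not satisfied.
(b) site inspected — not satisfied.
(A) supervisor present — not met.
(B) holds permit — not met.
(C) own property — not met.
(D) weather ok — fails.
(E) no residence in 500 ft — not satisfied.
(i): F OR F OR F OR F OR F → false.
(ii) ≤ 12 hrs duration — holds.
(c): F AND T → false.
So (1) is not satisfied (F OR F OR F).
(2) start within hours — holds.
Overall = F AND T = false.

No — unlawful.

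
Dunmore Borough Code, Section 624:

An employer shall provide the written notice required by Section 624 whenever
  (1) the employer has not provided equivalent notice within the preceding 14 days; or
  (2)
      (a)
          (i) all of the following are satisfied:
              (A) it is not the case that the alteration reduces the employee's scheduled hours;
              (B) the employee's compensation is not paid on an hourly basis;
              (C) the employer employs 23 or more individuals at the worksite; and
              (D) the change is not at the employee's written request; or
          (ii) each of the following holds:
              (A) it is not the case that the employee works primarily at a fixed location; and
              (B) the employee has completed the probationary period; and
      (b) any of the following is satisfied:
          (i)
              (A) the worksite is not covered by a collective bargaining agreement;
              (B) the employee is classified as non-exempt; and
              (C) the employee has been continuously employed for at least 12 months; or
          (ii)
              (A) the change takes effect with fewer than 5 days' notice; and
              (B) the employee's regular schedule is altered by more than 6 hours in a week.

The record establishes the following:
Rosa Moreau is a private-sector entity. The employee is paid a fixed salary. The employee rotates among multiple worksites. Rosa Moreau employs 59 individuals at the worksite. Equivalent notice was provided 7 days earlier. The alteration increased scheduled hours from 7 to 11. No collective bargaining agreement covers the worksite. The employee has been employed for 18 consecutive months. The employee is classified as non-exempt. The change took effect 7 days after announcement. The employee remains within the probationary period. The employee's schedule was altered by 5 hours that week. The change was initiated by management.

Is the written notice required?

Yes — required.

(1) no recent notice — not satisfied.
(A) not (hours reduced) — met.
(B) not (hourly-paid) — met.
(C) ≥ 23 at site — met.
(D) not employee-requested — satisfied.
(i): T AND T AND T AND T → true.
(A) not (fixed location) — met.
(B) past probation — not satisfied.
(ii) = T AND F = false.
(a): T OR F → true.
(A) no CBA — satisfied.
(B) non-exempt — satisfied.
(C) tenure ≥ 12 mo. — met.
So (i) is satisfied (T AND T AND T).
(A) < 5 days' notice — not met.
(B) schedule shift > 6h — not satisfied.
So (ii) is not satisfied (F AND F).
(b) = T OR F = true.
So (2) is satisfied (T AND T).
Overall: F OR T → true.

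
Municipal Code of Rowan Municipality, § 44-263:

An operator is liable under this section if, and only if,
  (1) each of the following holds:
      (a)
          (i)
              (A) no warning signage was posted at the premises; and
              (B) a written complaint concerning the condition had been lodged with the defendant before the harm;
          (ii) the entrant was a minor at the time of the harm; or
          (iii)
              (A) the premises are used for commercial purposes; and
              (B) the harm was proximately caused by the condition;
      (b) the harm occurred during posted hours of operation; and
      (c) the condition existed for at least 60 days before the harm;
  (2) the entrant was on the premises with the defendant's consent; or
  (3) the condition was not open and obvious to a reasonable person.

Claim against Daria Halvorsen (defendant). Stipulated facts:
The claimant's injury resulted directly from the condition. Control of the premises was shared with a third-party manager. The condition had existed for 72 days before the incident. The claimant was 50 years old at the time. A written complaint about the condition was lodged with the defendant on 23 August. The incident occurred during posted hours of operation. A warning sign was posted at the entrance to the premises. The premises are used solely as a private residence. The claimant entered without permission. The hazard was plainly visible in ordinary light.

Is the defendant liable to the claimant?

No — not liable.

(A) no signage posted — not satisfied.
(B) complaint lodged — holds.
So (i) is not satisfied (F AND T).
(ii) entrant a minor — not satisfied.
(A) commercial use — not satisfied.
(B) proximate cause — holds.
So (iii) is not satisfied (F AND T).
(a): F OR F OR F → false.
(b) during posted hours — holds.
(c) condition ≥60 days old — met.
(1) = F AND T AND T = false.
(2) consent to enter — not satisfied.
(3) not open/obvious — not satisfied.
So Overall is not satisfied (F OR F OR F).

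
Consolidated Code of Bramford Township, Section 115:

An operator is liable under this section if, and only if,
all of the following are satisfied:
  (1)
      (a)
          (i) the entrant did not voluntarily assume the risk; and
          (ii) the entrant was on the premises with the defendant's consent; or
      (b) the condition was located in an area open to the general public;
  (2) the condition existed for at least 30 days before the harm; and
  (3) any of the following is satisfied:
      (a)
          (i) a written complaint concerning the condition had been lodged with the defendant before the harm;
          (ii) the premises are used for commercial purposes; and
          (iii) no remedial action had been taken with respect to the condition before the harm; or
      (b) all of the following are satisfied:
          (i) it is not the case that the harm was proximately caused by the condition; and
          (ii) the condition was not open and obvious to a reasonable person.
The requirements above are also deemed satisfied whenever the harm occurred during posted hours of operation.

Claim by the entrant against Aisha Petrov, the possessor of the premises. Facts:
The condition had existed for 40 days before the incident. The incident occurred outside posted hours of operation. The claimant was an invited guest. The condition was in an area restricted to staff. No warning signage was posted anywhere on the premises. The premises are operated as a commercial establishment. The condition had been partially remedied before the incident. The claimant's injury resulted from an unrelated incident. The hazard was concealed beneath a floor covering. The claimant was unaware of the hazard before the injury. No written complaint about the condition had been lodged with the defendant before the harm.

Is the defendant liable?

(i) no assumed risk — satisfied.
(ii) consent to enter — met.
(a): T AND T → true.
(b) public area — fails.
(1): T OR F → true.
(2) condition ≥30 days old — holds.
(i) complaint lodged — fails.
(ii) commercial use — satisfied.
(iii) no remedial action — not satisfied.
So (a) is not satisfied (F AND T AND F).
(i) not (proximate cause) — holds.
(ii) not open/obvious — satisfied.
So (b) is satisfied (T AND T).
(3) = F OR T = true.
So Overall is satisfied (T AND T AND T).
Exception (during posted hours) — not satisfied.
Result: main true OR exception false → true.

Yes — liable.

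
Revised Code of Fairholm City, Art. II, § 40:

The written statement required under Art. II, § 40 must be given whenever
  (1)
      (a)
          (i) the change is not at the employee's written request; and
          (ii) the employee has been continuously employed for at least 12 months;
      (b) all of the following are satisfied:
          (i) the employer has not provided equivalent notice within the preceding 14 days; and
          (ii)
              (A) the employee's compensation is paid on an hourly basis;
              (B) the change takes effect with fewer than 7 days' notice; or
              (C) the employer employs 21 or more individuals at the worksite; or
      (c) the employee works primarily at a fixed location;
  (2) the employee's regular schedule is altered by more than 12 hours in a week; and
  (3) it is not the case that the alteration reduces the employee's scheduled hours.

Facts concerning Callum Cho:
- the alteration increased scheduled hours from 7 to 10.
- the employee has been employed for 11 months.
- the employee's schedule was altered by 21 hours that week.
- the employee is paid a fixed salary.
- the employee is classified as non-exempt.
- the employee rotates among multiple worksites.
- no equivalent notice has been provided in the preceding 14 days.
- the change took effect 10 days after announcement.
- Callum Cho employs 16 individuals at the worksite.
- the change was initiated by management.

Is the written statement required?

(i) not employee-requested — met.
(ii) tenure ≥ 12 mo. — not satisfied.
(a) = T AND F = false.
(i) no recent notice — satisfied.
(A) hourly-paid — not met.
(B) < 7 days' notice — not satisfied.
(C) ≥ 21 at site — fails.
(ii): F OR F OR F → false.
(b) = T AND F = false.
(c) fixed location — not met.
(1) = F OR F OR F = false.
(2) schedule shift > 12h — holds.
(3) not (hours reduced) — satisfied.
Overall = F AND T AND T = false.

No — not required.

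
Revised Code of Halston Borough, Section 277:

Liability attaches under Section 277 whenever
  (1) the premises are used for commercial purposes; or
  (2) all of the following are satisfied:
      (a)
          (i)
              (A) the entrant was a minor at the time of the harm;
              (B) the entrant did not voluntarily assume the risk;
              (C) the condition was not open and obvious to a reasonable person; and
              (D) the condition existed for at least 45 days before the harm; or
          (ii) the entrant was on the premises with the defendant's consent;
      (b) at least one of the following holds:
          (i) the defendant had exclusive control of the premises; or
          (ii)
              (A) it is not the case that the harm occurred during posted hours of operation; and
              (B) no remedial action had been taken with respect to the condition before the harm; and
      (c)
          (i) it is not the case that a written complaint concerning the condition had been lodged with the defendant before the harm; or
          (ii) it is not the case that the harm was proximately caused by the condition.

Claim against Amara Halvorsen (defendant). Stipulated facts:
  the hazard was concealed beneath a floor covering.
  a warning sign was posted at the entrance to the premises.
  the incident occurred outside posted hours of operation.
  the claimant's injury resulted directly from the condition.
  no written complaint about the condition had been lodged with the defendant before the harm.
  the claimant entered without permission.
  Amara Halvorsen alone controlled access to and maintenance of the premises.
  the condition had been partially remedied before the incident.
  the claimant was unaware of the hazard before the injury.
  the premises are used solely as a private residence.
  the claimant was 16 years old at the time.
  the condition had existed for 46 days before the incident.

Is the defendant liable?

(1) commercial use — fails.
(A) entrant a minor — holds.
(B) no assumed risk — satisfied.
(C) not open/obvious — met.
(D) condition ≥45 days old — holds.
So (i) is satisfied (T AND T AND T AND T).
(ii) consent to enter — not satisfied.
(a) = T OR F = true.
(i) exclusive control — holds.
(A) not (during posted hours) — satisfied.
(B) no remedial action — fails.
(ii) = T AND F = false.
(b) = T OR F = true.
(i) not (complaint lodged) — satisfied.
(ii) not (proximate cause) — not met.
(c) = T OR F = true.
(2): T AND T AND T → true.
So Overall is satisfied (F OR T).

Yes — liable.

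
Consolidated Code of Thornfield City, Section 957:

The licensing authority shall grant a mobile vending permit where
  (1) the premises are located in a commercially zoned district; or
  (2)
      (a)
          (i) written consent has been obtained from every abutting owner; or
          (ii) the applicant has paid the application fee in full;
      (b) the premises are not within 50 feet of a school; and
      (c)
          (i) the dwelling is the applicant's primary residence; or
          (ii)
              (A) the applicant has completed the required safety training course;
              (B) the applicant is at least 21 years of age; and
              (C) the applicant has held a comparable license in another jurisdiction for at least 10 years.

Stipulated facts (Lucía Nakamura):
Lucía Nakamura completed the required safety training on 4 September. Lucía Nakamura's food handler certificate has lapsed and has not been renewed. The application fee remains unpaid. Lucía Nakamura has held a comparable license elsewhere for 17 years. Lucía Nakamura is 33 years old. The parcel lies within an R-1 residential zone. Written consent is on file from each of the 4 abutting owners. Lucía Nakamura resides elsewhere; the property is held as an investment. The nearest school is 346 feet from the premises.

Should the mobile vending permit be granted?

(1) commercially zoned — not met.
(i) all abutters consent — satisfied.
(ii) fee paid — not satisfied.
So (a) is satisfied (T OR F).
(b) ≥50 ft from school — holds.
(i) primary residence — fails.
(A) safety training — met.
(B) age ≥ 21 — met.
(C) prior license ≥ 10 yr — satisfied.
(ii) = T AND T AND T = true.
(c): F OR T → true.
So (2) is satisfied (T AND T AND T).
Overall: F OR T → true.

Yes — granted.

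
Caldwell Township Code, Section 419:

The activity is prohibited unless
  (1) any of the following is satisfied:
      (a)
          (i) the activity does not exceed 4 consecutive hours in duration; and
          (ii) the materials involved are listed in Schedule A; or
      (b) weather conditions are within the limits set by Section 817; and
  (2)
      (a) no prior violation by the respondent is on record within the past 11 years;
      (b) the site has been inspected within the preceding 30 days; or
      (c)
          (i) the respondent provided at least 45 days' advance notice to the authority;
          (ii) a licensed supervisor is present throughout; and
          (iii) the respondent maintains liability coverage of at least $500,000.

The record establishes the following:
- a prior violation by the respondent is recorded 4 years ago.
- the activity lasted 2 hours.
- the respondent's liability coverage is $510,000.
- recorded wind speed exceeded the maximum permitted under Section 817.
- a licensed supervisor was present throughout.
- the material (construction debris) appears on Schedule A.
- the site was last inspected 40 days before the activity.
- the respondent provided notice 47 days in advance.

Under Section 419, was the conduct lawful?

(i) ≤ 4 hrs duration — satisfied.
(ii) Schedule A material — met.
(a) = T AND T = true.
(b) weather ok — fails.
(1) = T OR F = true.
(a) no prior violation — not met.
(b) site inspected — fails.
(i) ≥45 days' notice — holds.
(ii) supervisor present — holds.
(iii) coverage ≥ $500,000 — holds.
(c) = T AND T AND T = true.
(2) = F OR F OR T = true.
Overall = T AND T = true.

Yes — lawful.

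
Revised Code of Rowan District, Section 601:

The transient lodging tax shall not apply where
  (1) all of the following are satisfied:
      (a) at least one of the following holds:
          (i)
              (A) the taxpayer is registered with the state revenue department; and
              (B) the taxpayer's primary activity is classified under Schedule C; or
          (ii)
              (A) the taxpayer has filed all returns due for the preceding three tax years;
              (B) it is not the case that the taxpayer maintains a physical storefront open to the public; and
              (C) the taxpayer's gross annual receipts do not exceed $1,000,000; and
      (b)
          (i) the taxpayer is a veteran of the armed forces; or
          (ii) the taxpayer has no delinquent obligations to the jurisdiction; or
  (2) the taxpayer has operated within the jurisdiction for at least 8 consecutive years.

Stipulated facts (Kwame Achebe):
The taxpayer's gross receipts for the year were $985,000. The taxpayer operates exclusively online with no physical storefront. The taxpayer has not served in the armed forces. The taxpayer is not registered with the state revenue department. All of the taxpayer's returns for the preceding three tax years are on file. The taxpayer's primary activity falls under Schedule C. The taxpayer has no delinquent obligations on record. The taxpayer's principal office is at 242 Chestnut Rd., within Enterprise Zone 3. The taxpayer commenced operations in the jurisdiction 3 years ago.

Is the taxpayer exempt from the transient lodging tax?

Yes — exempt.

(A) state-registered — fails.
(B) Schedule C activity — met.
So (i) is not satisfied (F AND T).
(A) returns current — satisfied.
(B) not (has storefront) — holds.
(C) receipts ≤ $1,000,000 — satisfied.
(ii): T AND T AND T → true.
(a) = F OR T = true.
(i) veteran — not satisfied.
(ii) no delinquency — satisfied.
So (b) is satisfied (F OR T).
So (1) is satisfied (T AND T).
(2) ≥ 8 yrs in jurisdiction — not satisfied.
Overall: T OR F → true.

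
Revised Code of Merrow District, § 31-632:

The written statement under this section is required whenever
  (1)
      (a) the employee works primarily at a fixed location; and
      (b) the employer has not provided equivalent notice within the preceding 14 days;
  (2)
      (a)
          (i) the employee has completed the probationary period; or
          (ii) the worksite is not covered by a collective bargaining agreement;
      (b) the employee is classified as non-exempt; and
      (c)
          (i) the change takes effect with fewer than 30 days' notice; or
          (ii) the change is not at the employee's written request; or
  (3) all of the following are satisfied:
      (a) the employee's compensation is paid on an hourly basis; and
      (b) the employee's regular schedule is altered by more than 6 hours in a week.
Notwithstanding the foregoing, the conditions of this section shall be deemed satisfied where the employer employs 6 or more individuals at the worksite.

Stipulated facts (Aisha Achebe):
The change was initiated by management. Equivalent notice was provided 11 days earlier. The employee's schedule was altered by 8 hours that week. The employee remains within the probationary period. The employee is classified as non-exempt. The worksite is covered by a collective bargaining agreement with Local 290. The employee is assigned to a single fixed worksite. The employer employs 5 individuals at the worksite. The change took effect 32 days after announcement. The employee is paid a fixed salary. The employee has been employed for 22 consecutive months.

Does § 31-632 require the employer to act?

No — not required.

(a) fixed location — satisfied.
(b) no recent notice — not met.
So (1) is not satisfied (T AND F).
(i) past probation — not satisfied.
(ii) no CBA — not satisfied.
(a) = F OR F = false.
(b) non-exempt — holds.
(i) < 30 days' notice — not met.
(ii) not employee-requested — satisfied.
(c) = F OR T = true.
(2) = F AND T AND T = false.
(a) hourly-paid — not met.
(b) schedule shift > 6h — holds.
(3): F AND T → false.
Overall = F OR F OR F = false.
Exception (≥ 6 at site) — not satisfied.
Result: main false OR exception false → false.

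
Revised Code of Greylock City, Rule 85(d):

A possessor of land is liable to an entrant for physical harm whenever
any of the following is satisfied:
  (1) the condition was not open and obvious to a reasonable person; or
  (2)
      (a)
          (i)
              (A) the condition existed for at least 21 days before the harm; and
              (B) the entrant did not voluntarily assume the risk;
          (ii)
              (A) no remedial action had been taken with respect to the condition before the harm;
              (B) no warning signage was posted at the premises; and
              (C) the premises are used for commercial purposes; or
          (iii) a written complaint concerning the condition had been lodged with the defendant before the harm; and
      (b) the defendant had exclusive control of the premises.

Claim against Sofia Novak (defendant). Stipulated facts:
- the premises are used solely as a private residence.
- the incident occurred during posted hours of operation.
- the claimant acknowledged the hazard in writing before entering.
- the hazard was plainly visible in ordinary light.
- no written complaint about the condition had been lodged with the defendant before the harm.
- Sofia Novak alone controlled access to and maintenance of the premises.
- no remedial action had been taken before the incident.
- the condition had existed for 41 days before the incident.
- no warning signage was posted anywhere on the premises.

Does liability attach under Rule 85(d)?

(1) not open/obvious — not satisfied.
(A) condition ≥21 days old — satisfied.
(B) no assumed risk — fails.
(i) = T AND F = false.
(A) no remedial action — holds.
(B) no signage posted — met.
(C) commercial use — not satisfied.
(ii): T AND T AND F → false.
(iii) complaint lodged — fails.
(a): F OR F OR F → false.
(b) exclusive control — satisfied.
(2) = F AND T = false.
Overall = F OR F = false.

No — not liable.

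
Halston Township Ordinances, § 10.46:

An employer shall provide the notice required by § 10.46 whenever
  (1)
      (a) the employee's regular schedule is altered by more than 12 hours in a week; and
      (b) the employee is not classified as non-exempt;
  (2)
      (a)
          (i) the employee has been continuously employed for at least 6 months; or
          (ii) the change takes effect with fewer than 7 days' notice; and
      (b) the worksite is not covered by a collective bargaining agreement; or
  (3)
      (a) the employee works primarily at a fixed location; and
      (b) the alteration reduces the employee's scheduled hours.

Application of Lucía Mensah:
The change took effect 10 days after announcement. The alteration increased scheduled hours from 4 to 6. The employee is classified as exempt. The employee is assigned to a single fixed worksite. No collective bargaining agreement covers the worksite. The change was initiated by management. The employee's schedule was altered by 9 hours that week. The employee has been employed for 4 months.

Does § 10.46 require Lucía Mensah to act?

No — not required.

(a) schedule shift > 12h — not met.
(b) not (non-exempt) — holds.
So (1) is not satisfied (F AND T).
(i) tenure ≥ 6 mo. — not satisfied.
(ii) < 7 days' notice — fails.
So (a) is not satisfied (F OR F).
(b) no CBA — satisfied.
(2) = F AND T = false.
(a) fixed location — met.
(b) hours reduced — not met.
So (3) is not satisfied (T AND F).
So Overall is not satisfied (F OR F OR F).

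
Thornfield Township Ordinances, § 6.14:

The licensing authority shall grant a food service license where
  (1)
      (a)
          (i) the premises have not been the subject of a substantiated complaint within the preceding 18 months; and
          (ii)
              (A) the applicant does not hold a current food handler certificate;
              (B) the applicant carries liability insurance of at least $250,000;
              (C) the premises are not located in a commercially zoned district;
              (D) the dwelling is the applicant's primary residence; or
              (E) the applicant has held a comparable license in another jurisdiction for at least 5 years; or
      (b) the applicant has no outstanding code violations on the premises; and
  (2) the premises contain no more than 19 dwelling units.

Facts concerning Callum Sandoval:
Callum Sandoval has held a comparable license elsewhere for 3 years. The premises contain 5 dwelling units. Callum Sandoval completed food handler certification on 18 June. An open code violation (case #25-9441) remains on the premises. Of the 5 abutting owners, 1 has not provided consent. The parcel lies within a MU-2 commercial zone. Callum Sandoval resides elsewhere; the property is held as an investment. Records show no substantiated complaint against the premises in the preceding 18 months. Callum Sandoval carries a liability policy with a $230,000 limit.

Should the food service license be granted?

(i) no complaint in 18 mo. — holds.
(A) not (food handler cert.) — fails.
(B) insurance ≥ $250,000 — not satisfied.
(C) not (commercially zoned) — not met.
(D) primary residence — fails.
(E) prior license ≥ 5 yr — not met.
(ii) = F OR F OR F OR F OR F = false.
(a) = T AND F = false.
(b) no code violations — not met.
So (1) is not satisfied (F OR F).
(2) ≤ 19 units — holds.
Overall: F AND T → false.

No — denied.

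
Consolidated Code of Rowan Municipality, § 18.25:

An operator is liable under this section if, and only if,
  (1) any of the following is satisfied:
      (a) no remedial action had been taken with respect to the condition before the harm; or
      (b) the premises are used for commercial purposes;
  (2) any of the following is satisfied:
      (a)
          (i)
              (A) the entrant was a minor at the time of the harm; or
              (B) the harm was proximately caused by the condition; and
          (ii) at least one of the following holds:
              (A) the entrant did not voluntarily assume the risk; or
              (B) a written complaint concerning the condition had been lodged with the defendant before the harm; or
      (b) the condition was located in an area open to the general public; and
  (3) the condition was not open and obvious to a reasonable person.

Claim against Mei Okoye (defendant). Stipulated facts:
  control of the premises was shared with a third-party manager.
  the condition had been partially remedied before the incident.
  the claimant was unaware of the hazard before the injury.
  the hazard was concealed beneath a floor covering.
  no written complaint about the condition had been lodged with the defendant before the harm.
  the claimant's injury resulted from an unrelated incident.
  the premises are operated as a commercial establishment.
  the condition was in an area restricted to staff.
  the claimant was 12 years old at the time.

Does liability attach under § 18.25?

(a) no remedial action — not met.
(b) commercial use — satisfied.
(1) = F OR T = true.
(A) entrant a minor — holds.
(B) proximate cause — not satisfied.
(i) = T OR F = true.
(A) no assumed risk — satisfied.
(B) complaint lodged — not met.
So (ii) is satisfied (T OR F).
(a): T AND T → true.
(b) public area — not satisfied.
So (2) is satisfied (T OR F).
(3) not open/obvious — satisfied.
Overall: T AND T AND T → true.

Yes — liable.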